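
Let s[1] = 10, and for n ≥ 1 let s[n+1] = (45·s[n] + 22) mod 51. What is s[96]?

Listing terms: s[1] = 10; s[2] = 13; s[3] = 46; s[4] = 1; s[5] = 16; s[6] = 28; s[7] = 7; s[8] = 31; s[9] = 40; s[10] = 37; s[11] = 4; s[12] = 49; s[13] = 34; s[14] = 22; s[15] = 43; s[16] = 19; s[17] = 10.
The sequence repeats with period 16.
So s[96] = s[1 + ((96-1) mod 16)] = s[16] = 19.

19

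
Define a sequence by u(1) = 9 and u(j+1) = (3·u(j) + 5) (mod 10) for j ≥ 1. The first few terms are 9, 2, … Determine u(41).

9

Computing terms: u(1) = 9; u(2) = 2; u(3) = 1; u(4) = 8; u(5) = 9.
Since u(5) = u(1) = 9, the sequence is periodic with period 4.
So u(41) = u(1 + ((41-1) mod 4)) = u(1) = 9.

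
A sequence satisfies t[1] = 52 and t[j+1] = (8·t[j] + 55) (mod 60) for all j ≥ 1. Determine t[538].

Listing terms: t[1] = 52; t[2] = 51; t[3] = 43; t[4] = 39; t[5] = 7; t[6] = 51.
Since t[6] = t[2] = 51, the sequence is eventually periodic: after a pre-period of length 1 it cycles with period 4.
For j ≥ 2, t[j] depends only on (j - 2) mod 4. (538 - 2) mod 4 = 0, so t[538] = t[2] = 51.

51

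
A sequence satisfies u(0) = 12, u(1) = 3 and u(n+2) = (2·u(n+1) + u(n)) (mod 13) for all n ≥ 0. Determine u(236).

Computing terms: u(0) = 12,  u(1) = 3,  u(2) = 5,  u(3) = 0,  u(4) = 5,  u(5) = 10,  u(6) = 12,  u(7) = 8,  u(8) = 2,  u(9) = 12,  u(10) = 0,  u(11) = 12,  u(12) = 11,  u(13) = 8,  u(14) = 1,  u(15) = 10,  u(16) = 8,  u(17) = 0,  u(18) = 8,  u(19) = 3,  u(20) = 1,  u(21) = 5,  u(22) = 11,  u(23) = 1,  u(24) = 0,  u(25) = 1,  u(26) = 2,  u(27) = 5,  u(28) = 12,  u(29) = 3.
The sequence repeats with period 28.
(236 - 0) mod 28 = 12, so u(236) = u(12) = 11.

11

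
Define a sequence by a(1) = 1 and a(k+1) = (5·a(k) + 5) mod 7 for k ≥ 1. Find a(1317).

6

Listing terms: a(1) = 1, a(2) = 3, a(3) = 6, a(4) = 0, a(5) = 5, a(6) = 2, a(7) = 1.
Since a(7) = a(1) = 1, the sequence is periodic with period 6.
So a(1317) = a(1 + ((1317-1) mod 6)) = a(3) = 6.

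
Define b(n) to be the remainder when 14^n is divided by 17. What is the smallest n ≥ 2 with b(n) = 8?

10

We have b(1) = 14; b(2) = 9; b(3) = 7; b(4) = 13; b(5) = 12; b(6) = 15; b(7) = 6; b(8) = 16; b(9) = 3; b(10) = 8; b(11) = 10; b(12) = 4; b(13) = 5; b(14) = 2; b(15) = 11; b(16) = 1; b(17) = 14.
The sequence repeats with period 16.
The value 8 first appears (with n ≥ 2) at b(10).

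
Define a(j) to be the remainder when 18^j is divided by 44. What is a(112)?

Computing terms: a(0) = 1,  a(1) = 18,  a(2) = 16,  a(3) = 24,  a(4) = 36,  a(5) = 32,  a(6) = 4,  a(7) = 28,  a(8) = 20,  a(9) = 8,  a(10) = 12,  a(11) = 40,  a(12) = 16.
Since a(12) = a(2) = 16, the sequence is eventually periodic: after a pre-period of length 2 it cycles with period 10.
For j ≥ 2, a(j) depends only on (j - 2) mod 10. (112 - 2) mod 10 = 0, so a(112) = a(2) = 16.

16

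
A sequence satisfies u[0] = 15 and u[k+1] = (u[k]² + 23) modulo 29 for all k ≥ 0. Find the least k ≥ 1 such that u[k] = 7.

6

We have u[0] = 15, u[1] = 16, u[2] = 18, u[3] = 28, u[4] = 24, u[5] = 19, u[6] = 7, u[7] = 14, u[8] = 16.
Since u[8] = u[1] = 16, the sequence is eventually periodic: after a pre-period of length 1 it cycles with period 7.
The value 7 first appears (with k ≥ 1) at u[6].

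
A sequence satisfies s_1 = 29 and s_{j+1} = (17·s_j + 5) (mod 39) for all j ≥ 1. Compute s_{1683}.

We have s_1 = 29; s_2 = 30; s_3 = 8; s_4 = 24; s_5 = 23; s_6 = 6; s_7 = 29.
The sequence repeats with period 6.
(1683 - 1) mod 6 = 2, so s_{1683} = s_3 = 8.

8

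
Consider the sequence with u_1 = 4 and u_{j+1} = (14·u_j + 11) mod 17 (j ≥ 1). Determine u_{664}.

Listing terms: u_1 = 4,  u_2 = 16,  u_3 = 14,  u_4 = 3,  u_5 = 2,  u_6 = 5,  u_7 = 13,  u_8 = 6,  u_9 = 10,  u_{10} = 15,  u_{11} = 0,  u_{12} = 11,  u_{13} = 12,  u_{14} = 9,  u_{15} = 1,  u_{16} = 8,  u_{17} = 4.
Since u_{17} = u_1 = 4, the sequence is periodic with period 16.
(664 - 1) mod 16 = 7, so u_{664} = u_8 = 6.

6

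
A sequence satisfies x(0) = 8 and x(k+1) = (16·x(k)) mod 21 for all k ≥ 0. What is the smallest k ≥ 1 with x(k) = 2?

1

Computing terms: x(0) = 8, x(1) = 2, x(2) = 11, x(3) = 8.
The sequence repeats with period 3.
The value 2 first appears (with k ≥ 1) at x(1).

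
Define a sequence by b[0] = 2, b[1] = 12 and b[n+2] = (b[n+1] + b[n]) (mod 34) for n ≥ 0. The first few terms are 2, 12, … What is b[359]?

Listing terms: b[0] = 2, b[1] = 12, b[2] = 14, b[3] = 26, b[4] = 6, b[5] = 32, b[6] = 4, b[7] = 2, b[8] = 6, b[9] = 8, b[10] = 14, b[11] = 22, b[12] = 2, b[13] = 24, b[14] = 26, b[15] = 16, b[16] = 8, b[17] = 24, b[18] = 32, b[19] = 22, b[20] = 20, b[21] = 8, b[22] = 28, b[23] = 2, b[24] = 30, b[25] = 32, b[26] = 28, b[27] = 26, b[28] = 20, b[29] = 12, b[30] = 32, b[31] = 10, b[32] = 8, b[33] = 18, b[34] = 26, b[35] = 10, b[36] = 2, b[37] = 12.
The sequence repeats with period 36.
So b[359] = b[0 + ((359-0) mod 36)] = b[35] = 10.

10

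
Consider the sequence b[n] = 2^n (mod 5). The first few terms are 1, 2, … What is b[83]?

3

Listing terms: b[0] = 1, b[1] = 2, b[2] = 4, b[3] = 3, b[4] = 1.
The sequence repeats with period 4.
So b[83] = b[0 + ((83-0) mod 4)] = b[3] = 3.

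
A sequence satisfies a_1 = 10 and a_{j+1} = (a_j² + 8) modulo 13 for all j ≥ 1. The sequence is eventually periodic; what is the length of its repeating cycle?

3

Computing terms: a_1 = 10, a_2 = 4, a_3 = 11, a_4 = 12, a_5 = 9, a_6 = 11.
Since a_6 = a_3 = 11, the sequence is eventually periodic: after a pre-period of length 2 it cycles with period 3.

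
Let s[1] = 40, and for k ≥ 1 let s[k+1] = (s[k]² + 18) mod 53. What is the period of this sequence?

5

s[1] = 40, s[2] = 28, s[3] = 7, s[4] = 14, s[5] = 2, s[6] = 22, s[7] = 25, s[8] = 7.
Since s[8] = s[3] = 7, the sequence is eventually periodic: after a pre-period of length 2 it cycles with period 5.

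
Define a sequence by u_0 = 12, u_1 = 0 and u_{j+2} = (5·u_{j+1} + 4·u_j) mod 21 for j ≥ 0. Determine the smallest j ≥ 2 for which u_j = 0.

We have u_0 = 12; u_1 = 0; u_2 = 6; u_3 = 9; u_4 = 6; u_5 = 3; u_6 = 18; u_7 = 18; u_8 = 15; u_9 = 0; u_{10} = 18; u_{11} = 6; u_{12} = 18; u_{13} = 9; u_{14} = 12; u_{15} = 12; u_{16} = 3; u_{17} = 0; u_{18} = 12; u_{19} = 18; u_{20} = 12; u_{21} = 6; u_{22} = 15; u_{23} = 15; u_{24} = 9; u_{25} = 0; u_{26} = 15; u_{27} = 12; u_{28} = 15; u_{29} = 18; u_{30} = 3; u_{31} = 3; u_{32} = 6; u_{33} = 0; u_{34} = 3; u_{35} = 15; u_{36} = 3; u_{37} = 12; u_{38} = 9; u_{39} = 9; u_{40} = 18; u_{41} = 0; u_{42} = 9; u_{43} = 3; u_{44} = 9; u_{45} = 15; u_{46} = 6; u_{47} = 6; u_{48} = 12; u_{49} = 0.
Since (u_{48}, u_{49}) = (u_0, u_1) = (12, 0) (two consecutive terms determine the rest), the sequence is periodic with period 48.
The value 0 first appears (with j ≥ 2) at u_9.

9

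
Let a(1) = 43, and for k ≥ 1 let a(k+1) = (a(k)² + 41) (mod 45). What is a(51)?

41

Listing terms: a(1) = 43, a(2) = 0, a(3) = 41, a(4) = 12, a(5) = 5, a(6) = 21, a(7) = 32, a(8) = 30, a(9) = 41.
Since a(9) = a(3) = 41, the sequence is eventually periodic: after a pre-period of length 2 it cycles with period 6.
For k ≥ 3, a(k) depends only on (k - 3) mod 6. (51 - 3) mod 6 = 0, so a(51) = a(3) = 41.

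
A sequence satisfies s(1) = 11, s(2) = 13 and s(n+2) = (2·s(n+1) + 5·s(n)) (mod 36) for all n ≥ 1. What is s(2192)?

31

s(1) = 11; s(2) = 13; s(3) = 9; s(4) = 11; s(5) = 31; s(6) = 9; s(7) = 29; s(8) = 31; s(9) = 27; s(10) = 29; s(11) = 13; s(12) = 27; s(13) = 11; s(14) = 13.
Since (s(13), s(14)) = (s(1), s(2)) = (11, 13) (two consecutive terms determine the rest), the sequence is periodic with period 12.
So s(2192) = s(1 + ((2192-1) mod 12)) = s(8) = 31.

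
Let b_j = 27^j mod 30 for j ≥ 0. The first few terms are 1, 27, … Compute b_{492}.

We have b_0 = 1, b_1 = 27, b_2 = 9, b_3 = 3, b_4 = 21, b_5 = 27.
Since b_5 = b_1 = 27, the sequence is eventually periodic: after a pre-period of length 1 it cycles with period 4.
For j ≥ 1, b_j depends only on (j - 1) mod 4. (492 - 1) mod 4 = 3, so b_{492} = b_4 = 21.

21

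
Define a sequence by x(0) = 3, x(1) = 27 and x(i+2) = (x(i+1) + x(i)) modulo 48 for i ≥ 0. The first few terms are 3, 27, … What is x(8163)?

9

Listing terms: x(0) = 3; x(1) = 27; x(2) = 30; x(3) = 9; x(4) = 39; x(5) = 0; x(6) = 39; x(7) = 39; x(8) = 30; x(9) = 21; x(10) = 3; x(11) = 24; x(12) = 27; x(13) = 3; x(14) = 30; x(15) = 33; x(16) = 15; x(17) = 0; x(18) = 15; x(19) = 15; x(20) = 30; x(21) = 45; x(22) = 27; x(23) = 24; x(24) = 3; x(25) = 27.
Since (x(24), x(25)) = (x(0), x(1)) = (3, 27) (two consecutive terms determine the rest), the sequence is periodic with period 24.
(8163 - 0) mod 24 = 3, so x(8163) = x(3) = 9.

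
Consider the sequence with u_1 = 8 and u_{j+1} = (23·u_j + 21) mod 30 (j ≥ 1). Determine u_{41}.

Listing terms: u_1 = 8; u_2 = 25; u_3 = 26; u_4 = 19; u_5 = 8.
Since u_5 = u_1 = 8, the sequence is periodic with period 4.
(41 - 1) mod 4 = 0, so u_{41} = u_1 = 8.

8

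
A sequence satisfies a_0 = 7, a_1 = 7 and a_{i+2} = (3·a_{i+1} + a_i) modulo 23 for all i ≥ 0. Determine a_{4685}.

9

a_0 = 7; a_1 = 7; a_2 = 5; a_3 = 22; a_4 = 2; a_5 = 5; a_6 = 17; a_7 = 10; a_8 = 1; a_9 = 13; a_{10} = 17; a_{11} = 18; a_{12} = 2; a_{13} = 1; a_{14} = 5; a_{15} = 16; a_{16} = 7; a_{17} = 14; a_{18} = 3; a_{19} = 0; a_{20} = 3; a_{21} = 9; a_{22} = 7; a_{23} = 7.
The sequence repeats with period 22.
(4685 - 0) mod 22 = 21, so a_{4685} = a_{21} = 9.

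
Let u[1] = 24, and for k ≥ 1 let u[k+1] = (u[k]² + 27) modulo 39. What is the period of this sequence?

4

u[1] = 24,  u[2] = 18,  u[3] = 0,  u[4] = 27,  u[5] = 15,  u[6] = 18.
Since u[6] = u[2] = 18, the sequence is eventually periodic: after a pre-period of length 1 it cycles with period 4.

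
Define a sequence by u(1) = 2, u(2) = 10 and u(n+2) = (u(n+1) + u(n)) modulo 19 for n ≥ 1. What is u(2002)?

3

Listing terms: u(1) = 2; u(2) = 10; u(3) = 12; u(4) = 3; u(5) = 15; u(6) = 18; u(7) = 14; u(8) = 13; u(9) = 8; u(10) = 2; u(11) = 10.
Since (u(10), u(11)) = (u(1), u(2)) = (2, 10) (two consecutive terms determine the rest), the sequence is periodic with period 9.
(2002 - 1) mod 9 = 3, so u(2002) = u(4) = 3.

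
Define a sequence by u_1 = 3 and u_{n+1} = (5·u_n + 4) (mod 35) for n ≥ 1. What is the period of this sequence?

Computing terms: u_1 = 3,  u_2 = 19,  u_3 = 29,  u_4 = 9,  u_5 = 14,  u_6 = 4,  u_7 = 24,  u_8 = 19.
Since u_8 = u_2 = 19, the sequence is eventually periodic: after a pre-period of length 1 it cycles with period 6.

6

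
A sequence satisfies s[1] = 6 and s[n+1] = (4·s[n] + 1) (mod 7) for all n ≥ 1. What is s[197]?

Computing terms: s[1] = 6, s[2] = 4, s[3] = 3, s[4] = 6.
The sequence repeats with period 3.
(197 - 1) mod 3 = 1, so s[197] = s[2] = 4.

4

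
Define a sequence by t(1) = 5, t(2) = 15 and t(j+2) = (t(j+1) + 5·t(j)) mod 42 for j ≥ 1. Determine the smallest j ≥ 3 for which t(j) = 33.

11

t(1) = 5,  t(2) = 15,  t(3) = 40,  t(4) = 31,  t(5) = 21,  t(6) = 8,  t(7) = 29,  t(8) = 27,  t(9) = 4,  t(10) = 13,  t(11) = 33,  t(12) = 14,  t(13) = 11,  t(14) = 39,  t(15) = 10,  t(16) = 37,  t(17) = 3,  t(18) = 20,  t(19) = 35,  t(20) = 9,  t(21) = 16,  t(22) = 19,  t(23) = 15,  t(24) = 26,  t(25) = 17,  t(26) = 21,  t(27) = 22,  t(28) = 1,  t(29) = 27,  t(30) = 32,  t(31) = 41,  t(32) = 33,  t(33) = 28,  t(34) = 25,  t(35) = 39,  t(36) = 38,  t(37) = 23,  t(38) = 3,  t(39) = 34,  t(40) = 7,  t(41) = 9,  t(42) = 2,  t(43) = 5,  t(44) = 15.
Since (t(43), t(44)) = (t(1), t(2)) = (5, 15) (two consecutive terms determine the rest), the sequence is periodic with period 42.
The value 33 first appears (with j ≥ 3) at t(11).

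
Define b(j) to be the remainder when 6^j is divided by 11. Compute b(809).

2

b(0) = 1; b(1) = 6; b(2) = 3; b(3) = 7; b(4) = 9; b(5) = 10; b(6) = 5; b(7) = 8; b(8) = 4; b(9) = 2; b(10) = 1.
The sequence repeats with period 10.
(809 - 0) mod 10 = 9, so b(809) = b(9) = 2.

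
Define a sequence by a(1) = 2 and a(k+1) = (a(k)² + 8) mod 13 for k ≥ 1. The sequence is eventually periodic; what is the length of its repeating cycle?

Computing terms: a(1) = 2; a(2) = 12; a(3) = 9; a(4) = 11; a(5) = 12.
Since a(5) = a(2) = 12, the sequence is eventually periodic: after a pre-period of length 1 it cycles with period 3.

3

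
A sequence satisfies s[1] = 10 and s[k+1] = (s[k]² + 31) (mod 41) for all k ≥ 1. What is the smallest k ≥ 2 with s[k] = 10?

6

Listing terms: s[1] = 10; s[2] = 8; s[3] = 13; s[4] = 36; s[5] = 15; s[6] = 10.
Since s[6] = s[1] = 10, the sequence is periodic with period 5.
The value 10 next appears (with k ≥ 2) at s[6].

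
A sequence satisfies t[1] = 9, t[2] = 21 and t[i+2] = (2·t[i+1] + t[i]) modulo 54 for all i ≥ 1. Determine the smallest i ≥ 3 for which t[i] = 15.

Listing terms: t[1] = 9; t[2] = 21; t[3] = 51; t[4] = 15; t[5] = 27; t[6] = 15; t[7] = 3; t[8] = 21; t[9] = 45; t[10] = 3; t[11] = 51; t[12] = 51; t[13] = 45; t[14] = 33; t[15] = 3; t[16] = 39; t[17] = 27; t[18] = 39; t[19] = 51; t[20] = 33; t[21] = 9; t[22] = 51; t[23] = 3; t[24] = 3; t[25] = 9; t[26] = 21.
Since (t[25], t[26]) = (t[1], t[2]) = (9, 21) (two consecutive terms determine the rest), the sequence is periodic with period 24.
The value 15 first appears (with i ≥ 3) at t[4].

4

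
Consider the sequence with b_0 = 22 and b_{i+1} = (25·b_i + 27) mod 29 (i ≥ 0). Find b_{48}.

23

Computing terms: b_0 = 22, b_1 = 26, b_2 = 10, b_3 = 16, b_4 = 21, b_5 = 1, b_6 = 23, b_7 = 22.
Since b_7 = b_0 = 22, the sequence is periodic with period 7.
So b_{48} = b_{0 + ((48-0) mod 7)} = b_6 = 23.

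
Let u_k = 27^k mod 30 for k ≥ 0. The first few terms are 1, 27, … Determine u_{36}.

21

Computing terms: u_0 = 1; u_1 = 27; u_2 = 9; u_3 = 3; u_4 = 21; u_5 = 27.
Since u_5 = u_1 = 27, the sequence is eventually periodic: after a pre-period of length 1 it cycles with period 4.
For k ≥ 1, u_k depends only on (k - 1) mod 4. (36 - 1) mod 4 = 3, so u_{36} = u_4 = 21.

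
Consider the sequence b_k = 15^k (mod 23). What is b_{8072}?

Computing terms: b_1 = 15,  b_2 = 18,  b_3 = 17,  b_4 = 2,  b_5 = 7,  b_6 = 13,  b_7 = 11,  b_8 = 4,  b_9 = 14,  b_{10} = 3,  b_{11} = 22,  b_{12} = 8,  b_{13} = 5,  b_{14} = 6,  b_{15} = 21,  b_{16} = 16,  b_{17} = 10,  b_{18} = 12,  b_{19} = 19,  b_{20} = 9,  b_{21} = 20,  b_{22} = 1,  b_{23} = 15.
Since b_{23} = b_1 = 15, the sequence is periodic with period 22.
(8072 - 1) mod 22 = 19, so b_{8072} = b_{20} = 9.

9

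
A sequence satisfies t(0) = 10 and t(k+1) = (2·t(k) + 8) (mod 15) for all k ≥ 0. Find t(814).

4

Listing terms: t(0) = 10; t(1) = 13; t(2) = 4; t(3) = 1; t(4) = 10.
Since t(4) = t(0) = 10, the sequence is periodic with period 4.
(814 - 0) mod 4 = 2, so t(814) = t(2) = 4.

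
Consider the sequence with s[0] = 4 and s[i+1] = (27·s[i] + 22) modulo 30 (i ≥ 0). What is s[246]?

22

Listing terms: s[0] = 4, s[1] = 10, s[2] = 22, s[3] = 16, s[4] = 4.
The sequence repeats with period 4.
(246 - 0) mod 4 = 2, so s[246] = s[2] = 22.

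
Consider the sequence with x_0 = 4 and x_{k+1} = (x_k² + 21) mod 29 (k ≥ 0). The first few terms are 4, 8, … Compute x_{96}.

25

x_0 = 4,  x_1 = 8,  x_2 = 27,  x_3 = 25,  x_4 = 8.
Since x_4 = x_1 = 8, the sequence is eventually periodic: after a pre-period of length 1 it cycles with period 3.
For k ≥ 1, x_k depends only on (k - 1) mod 3. (96 - 1) mod 3 = 2, so x_{96} = x_3 = 25.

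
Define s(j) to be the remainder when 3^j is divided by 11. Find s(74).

s(0) = 1, s(1) = 3, s(2) = 9, s(3) = 5, s(4) = 4, s(5) = 1.
Since s(5) = s(0) = 1, the sequence is periodic with period 5.
(74 - 0) mod 5 = 4, so s(74) = s(4) = 4.

4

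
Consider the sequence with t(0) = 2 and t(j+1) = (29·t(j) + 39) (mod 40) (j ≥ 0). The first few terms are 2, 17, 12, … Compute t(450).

Computing terms: t(0) = 2,  t(1) = 17,  t(2) = 12,  t(3) = 27,  t(4) = 22,  t(5) = 37,  t(6) = 32,  t(7) = 7,  t(8) = 2.
The sequence repeats with period 8.
So t(450) = t(0 + ((450-0) mod 8)) = t(2) = 12.

12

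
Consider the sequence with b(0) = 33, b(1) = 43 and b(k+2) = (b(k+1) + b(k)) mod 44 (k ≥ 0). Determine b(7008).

b(0) = 33,  b(1) = 43,  b(2) = 32,  b(3) = 31,  b(4) = 19,  b(5) = 6,  b(6) = 25,  b(7) = 31,  b(8) = 12,  b(9) = 43,  b(10) = 11,  b(11) = 10,  b(12) = 21,  b(13) = 31,  b(14) = 8,  b(15) = 39,  b(16) = 3,  b(17) = 42,  b(18) = 1,  b(19) = 43,  b(20) = 0,  b(21) = 43,  b(22) = 43,  b(23) = 42,  b(24) = 41,  b(25) = 39,  b(26) = 36,  b(27) = 31,  b(28) = 23,  b(29) = 10,  b(30) = 33,  b(31) = 43.
Since (b(30), b(31)) = (b(0), b(1)) = (33, 43) (two consecutive terms determine the rest), the sequence is periodic with period 30.
So b(7008) = b(0 + ((7008-0) mod 30)) = b(18) = 1.

1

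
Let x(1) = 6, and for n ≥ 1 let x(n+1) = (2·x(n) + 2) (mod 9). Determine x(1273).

6

We have x(1) = 6, x(2) = 5, x(3) = 3, x(4) = 8, x(5) = 0, x(6) = 2, x(7) = 6.
Since x(7) = x(1) = 6, the sequence is periodic with period 6.
So x(1273) = x(1 + ((1273-1) mod 6)) = x(1) = 6.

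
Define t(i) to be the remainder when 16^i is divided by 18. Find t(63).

10

Computing terms: t(0) = 1, t(1) = 16, t(2) = 4, t(3) = 10, t(4) = 16.
Since t(4) = t(1) = 16, the sequence is eventually periodic: after a pre-period of length 1 it cycles with period 3.
For i ≥ 1, t(i) depends only on (i - 1) mod 3. (63 - 1) mod 3 = 2, so t(63) = t(3) = 10.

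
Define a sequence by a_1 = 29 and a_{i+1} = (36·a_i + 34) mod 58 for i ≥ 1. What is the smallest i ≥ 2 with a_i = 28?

5

Computing terms: a_1 = 29; a_2 = 34; a_3 = 40; a_4 = 24; a_5 = 28; a_6 = 56; a_7 = 20; a_8 = 0; a_9 = 34.
Since a_9 = a_2 = 34, the sequence is eventually periodic: after a pre-period of length 1 it cycles with period 7.
The value 28 first appears (with i ≥ 2) at a_5.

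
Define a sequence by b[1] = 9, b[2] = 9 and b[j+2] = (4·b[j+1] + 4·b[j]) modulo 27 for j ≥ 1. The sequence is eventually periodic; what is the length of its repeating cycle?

Listing terms: b[1] = 9, b[2] = 9, b[3] = 18, b[4] = 0, b[5] = 18, b[6] = 18, b[7] = 9, b[8] = 0, b[9] = 9, b[10] = 9.
The sequence repeats with period 8.

8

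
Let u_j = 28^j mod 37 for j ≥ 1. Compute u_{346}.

Listing terms: u_1 = 28; u_2 = 7; u_3 = 11; u_4 = 12; u_5 = 3; u_6 = 10; u_7 = 21; u_8 = 33; u_9 = 36; u_{10} = 9; u_{11} = 30; u_{12} = 26; u_{13} = 25; u_{14} = 34; u_{15} = 27; u_{16} = 16; u_{17} = 4; u_{18} = 1; u_{19} = 28.
The sequence repeats with period 18.
(346 - 1) mod 18 = 3, so u_{346} = u_4 = 12.

12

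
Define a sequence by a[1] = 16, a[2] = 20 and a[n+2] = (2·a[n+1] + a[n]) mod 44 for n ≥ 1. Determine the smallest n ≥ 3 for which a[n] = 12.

Listing terms: a[1] = 16; a[2] = 20; a[3] = 12; a[4] = 0; a[5] = 12; a[6] = 24; a[7] = 16; a[8] = 12; a[9] = 40; a[10] = 4; a[11] = 4; a[12] = 12; a[13] = 28; a[14] = 24; a[15] = 32; a[16] = 0; a[17] = 32; a[18] = 20; a[19] = 28; a[20] = 32; a[21] = 4; a[22] = 40; a[23] = 40; a[24] = 32; a[25] = 16; a[26] = 20.
Since (a[25], a[26]) = (a[1], a[2]) = (16, 20) (two consecutive terms determine the rest), the sequence is periodic with period 24.
The value 12 first appears (with n ≥ 3) at a[3].

3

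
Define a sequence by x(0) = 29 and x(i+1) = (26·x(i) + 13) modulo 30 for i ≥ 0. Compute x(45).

29

x(0) = 29,  x(1) = 17,  x(2) = 5,  x(3) = 23,  x(4) = 11,  x(5) = 29.
Since x(5) = x(0) = 29, the sequence is periodic with period 5.
(45 - 0) mod 5 = 0, so x(45) = x(0) = 29.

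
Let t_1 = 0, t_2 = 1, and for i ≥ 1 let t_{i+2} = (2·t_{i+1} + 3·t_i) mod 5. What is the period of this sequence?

Listing terms: t_1 = 0,  t_2 = 1,  t_3 = 2,  t_4 = 2,  t_5 = 0,  t_6 = 1.
The sequence repeats with period 4.

4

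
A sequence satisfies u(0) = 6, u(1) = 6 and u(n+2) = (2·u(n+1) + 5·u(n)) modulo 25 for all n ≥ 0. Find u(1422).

u(0) = 6, u(1) = 6, u(2) = 17, u(3) = 14, u(4) = 13, u(5) = 21, u(6) = 7, u(7) = 19, u(8) = 23, u(9) = 16, u(10) = 22, u(11) = 24, u(12) = 8, u(13) = 11, u(14) = 12, u(15) = 4, u(16) = 18, u(17) = 6, u(18) = 2, u(19) = 9, u(20) = 3, u(21) = 1, u(22) = 17, u(23) = 14.
Since (u(22), u(23)) = (u(2), u(3)) = (17, 14) (two consecutive terms determine the rest), the sequence is eventually periodic: after a pre-period of length 2 it cycles with period 20.
For n ≥ 2, u(n) depends only on (n - 2) mod 20. (1422 - 2) mod 20 = 0, so u(1422) = u(2) = 17.

17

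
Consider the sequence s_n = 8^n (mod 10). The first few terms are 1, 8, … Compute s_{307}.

We have s_0 = 1, s_1 = 8, s_2 = 4, s_3 = 2, s_4 = 6, s_5 = 8.
Since s_5 = s_1 = 8, the sequence is eventually periodic: after a pre-period of length 1 it cycles with period 4.
For n ≥ 1, s_n depends only on (n - 1) mod 4. (307 - 1) mod 4 = 2, so s_{307} = s_3 = 2.

2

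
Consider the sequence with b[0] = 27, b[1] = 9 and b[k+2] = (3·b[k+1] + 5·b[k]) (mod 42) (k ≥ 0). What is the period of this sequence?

b[0] = 27,  b[1] = 9,  b[2] = 36,  b[3] = 27,  b[4] = 9.
Since (b[3], b[4]) = (b[0], b[1]) = (27, 9) (two consecutive terms determine the rest), the sequence is periodic with period 3.

3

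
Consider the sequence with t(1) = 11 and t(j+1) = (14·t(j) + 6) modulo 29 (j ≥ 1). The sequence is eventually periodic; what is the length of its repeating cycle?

28

We have t(1) = 11, t(2) = 15, t(3) = 13, t(4) = 14, t(5) = 28, t(6) = 21, t(7) = 10, t(8) = 1, t(9) = 20, t(10) = 25, t(11) = 8, t(12) = 2, t(13) = 5, t(14) = 18, t(15) = 26, t(16) = 22, t(17) = 24, t(18) = 23, t(19) = 9, t(20) = 16, t(21) = 27, t(22) = 7, t(23) = 17, t(24) = 12, t(25) = 0, t(26) = 6, t(27) = 3, t(28) = 19, t(29) = 11.
Since t(29) = t(1) = 11, the sequence is periodic with period 28.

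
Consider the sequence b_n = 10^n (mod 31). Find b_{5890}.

5

Computing terms: b_1 = 10,  b_2 = 7,  b_3 = 8,  b_4 = 18,  b_5 = 25,  b_6 = 2,  b_7 = 20,  b_8 = 14,  b_9 = 16,  b_{10} = 5,  b_{11} = 19,  b_{12} = 4,  b_{13} = 9,  b_{14} = 28,  b_{15} = 1,  b_{16} = 10.
Since b_{16} = b_1 = 10, the sequence is periodic with period 15.
So b_{5890} = b_{1 + ((5890-1) mod 15)} = b_{10} = 5.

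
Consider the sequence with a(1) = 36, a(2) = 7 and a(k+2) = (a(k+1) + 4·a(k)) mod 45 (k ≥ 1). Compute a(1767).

Computing terms: a(1) = 36; a(2) = 7; a(3) = 16; a(4) = 44; a(5) = 18; a(6) = 14; a(7) = 41; a(8) = 7; a(9) = 36; a(10) = 19; a(11) = 28; a(12) = 14; a(13) = 36; a(14) = 2; a(15) = 11; a(16) = 19; a(17) = 18; a(18) = 4; a(19) = 31; a(20) = 2; a(21) = 36; a(22) = 44; a(23) = 8; a(24) = 4; a(25) = 36; a(26) = 7.
The sequence repeats with period 24.
(1767 - 1) mod 24 = 14, so a(1767) = a(15) = 11.

11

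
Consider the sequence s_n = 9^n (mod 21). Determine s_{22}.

We have s_0 = 1,  s_1 = 9,  s_2 = 18,  s_3 = 15,  s_4 = 9.
Since s_4 = s_1 = 9, the sequence is eventually periodic: after a pre-period of length 1 it cycles with period 3.
For n ≥ 1, s_n depends only on (n - 1) mod 3. (22 - 1) mod 3 = 0, so s_{22} = s_1 = 9.

9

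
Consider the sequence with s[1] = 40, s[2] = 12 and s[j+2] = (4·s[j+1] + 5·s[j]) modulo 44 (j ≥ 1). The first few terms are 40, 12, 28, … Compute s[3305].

Computing terms: s[1] = 40,  s[2] = 12,  s[3] = 28,  s[4] = 40,  s[5] = 36,  s[6] = 36,  s[7] = 16,  s[8] = 24,  s[9] = 0,  s[10] = 32,  s[11] = 40,  s[12] = 12.
Since (s[11], s[12]) = (s[1], s[2]) = (40, 12) (two consecutive terms determine the rest), the sequence is periodic with period 10.
So s[3305] = s[1 + ((3305-1) mod 10)] = s[5] = 36.

36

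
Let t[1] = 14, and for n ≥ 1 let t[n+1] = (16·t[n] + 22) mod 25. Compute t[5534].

10

Computing terms: t[1] = 14; t[2] = 21; t[3] = 8; t[4] = 0; t[5] = 22; t[6] = 24; t[7] = 6; t[8] = 18; t[9] = 10; t[10] = 7; t[11] = 9; t[12] = 16; t[13] = 3; t[14] = 20; t[15] = 17; t[16] = 19; t[17] = 1; t[18] = 13; t[19] = 5; t[20] = 2; t[21] = 4; t[22] = 11; t[23] = 23; t[24] = 15; t[25] = 12; t[26] = 14.
Since t[26] = t[1] = 14, the sequence is periodic with period 25.
(5534 - 1) mod 25 = 8, so t[5534] = t[9] = 10.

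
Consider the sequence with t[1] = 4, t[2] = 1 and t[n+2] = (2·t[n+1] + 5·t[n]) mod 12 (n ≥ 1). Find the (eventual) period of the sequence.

Computing terms: t[1] = 4,  t[2] = 1,  t[3] = 10,  t[4] = 1,  t[5] = 4,  t[6] = 1.
Since (t[5], t[6]) = (t[1], t[2]) = (4, 1) (two consecutive terms determine the rest), the sequence is periodic with period 4.

4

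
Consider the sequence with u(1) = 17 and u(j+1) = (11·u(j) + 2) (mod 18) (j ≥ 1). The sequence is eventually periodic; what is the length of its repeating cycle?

6

u(1) = 17, u(2) = 9, u(3) = 11, u(4) = 15, u(5) = 5, u(6) = 3, u(7) = 17.
The sequence repeats with period 6.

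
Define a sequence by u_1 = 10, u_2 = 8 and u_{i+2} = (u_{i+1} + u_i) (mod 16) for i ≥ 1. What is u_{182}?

8

u_1 = 10, u_2 = 8, u_3 = 2, u_4 = 10, u_5 = 12, u_6 = 6, u_7 = 2, u_8 = 8, u_9 = 10, u_{10} = 2, u_{11} = 12, u_{12} = 14, u_{13} = 10, u_{14} = 8.
Since (u_{13}, u_{14}) = (u_1, u_2) = (10, 8) (two consecutive terms determine the rest), the sequence is periodic with period 12.
(182 - 1) mod 12 = 1, so u_{182} = u_2 = 8.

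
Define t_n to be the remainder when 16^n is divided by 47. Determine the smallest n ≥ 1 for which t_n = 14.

9

t_0 = 1,  t_1 = 16,  t_2 = 21,  t_3 = 7,  t_4 = 18,  t_5 = 6,  t_6 = 2,  t_7 = 32,  t_8 = 42,  t_9 = 14,  t_{10} = 36,  t_{11} = 12,  t_{12} = 4,  t_{13} = 17,  t_{14} = 37,  t_{15} = 28,  t_{16} = 25,  t_{17} = 24,  t_{18} = 8,  t_{19} = 34,  t_{20} = 27,  t_{21} = 9,  t_{22} = 3,  t_{23} = 1.
Since t_{23} = t_0 = 1, the sequence is periodic with period 23.
The value 14 first appears (with n ≥ 1) at t_9.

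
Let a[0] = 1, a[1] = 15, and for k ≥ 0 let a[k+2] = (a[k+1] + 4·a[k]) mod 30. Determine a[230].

We have a[0] = 1; a[1] = 15; a[2] = 19; a[3] = 19; a[4] = 5; a[5] = 21; a[6] = 11; a[7] = 5; a[8] = 19; a[9] = 9; a[10] = 25; a[11] = 1; a[12] = 11; a[13] = 15; a[14] = 29; a[15] = 29; a[16] = 25; a[17] = 21; a[18] = 1; a[19] = 25; a[20] = 29; a[21] = 9; a[22] = 5; a[23] = 11; a[24] = 1; a[25] = 15.
Since (a[24], a[25]) = (a[0], a[1]) = (1, 15) (two consecutive terms determine the rest), the sequence is periodic with period 24.
So a[230] = a[0 + ((230-0) mod 24)] = a[14] = 29.

29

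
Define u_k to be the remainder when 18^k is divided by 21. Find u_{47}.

We have u_1 = 18; u_2 = 9; u_3 = 15; u_4 = 18.
The sequence repeats with period 3.
(47 - 1) mod 3 = 1, so u_{47} = u_2 = 9.

9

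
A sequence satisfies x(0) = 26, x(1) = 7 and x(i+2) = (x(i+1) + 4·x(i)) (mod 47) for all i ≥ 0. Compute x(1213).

x(0) = 26; x(1) = 7; x(2) = 17; x(3) = 45; x(4) = 19; x(5) = 11; x(6) = 40; x(7) = 37; x(8) = 9; x(9) = 16; x(10) = 5; x(11) = 22; x(12) = 42; x(13) = 36; x(14) = 16; x(15) = 19; x(16) = 36; x(17) = 18; x(18) = 21; x(19) = 46; x(20) = 36; x(21) = 32; x(22) = 35; x(23) = 22; x(24) = 21; x(25) = 15; x(26) = 5; x(27) = 18; x(28) = 38; x(29) = 16; x(30) = 27; x(31) = 44; x(32) = 11; x(33) = 46; x(34) = 43; x(35) = 39; x(36) = 23; x(37) = 38; x(38) = 36; x(39) = 0; x(40) = 3; x(41) = 3; x(42) = 15; x(43) = 27; x(44) = 40; x(45) = 7; x(46) = 26; x(47) = 7.
Since (x(46), x(47)) = (x(0), x(1)) = (26, 7) (two consecutive terms determine the rest), the sequence is periodic with period 46.
So x(1213) = x(0 + ((1213-0) mod 46)) = x(17) = 18.

18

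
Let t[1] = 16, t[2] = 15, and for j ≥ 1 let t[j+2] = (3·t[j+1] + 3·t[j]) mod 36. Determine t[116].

27

t[1] = 16, t[2] = 15, t[3] = 21, t[4] = 0, t[5] = 27, t[6] = 9, t[7] = 0, t[8] = 27.
Since (t[7], t[8]) = (t[4], t[5]) = (0, 27) (two consecutive terms determine the rest), the sequence is eventually periodic: after a pre-period of length 3 it cycles with period 3.
For j ≥ 4, t[j] depends only on (j - 4) mod 3. (116 - 4) mod 3 = 1, so t[116] = t[5] = 27.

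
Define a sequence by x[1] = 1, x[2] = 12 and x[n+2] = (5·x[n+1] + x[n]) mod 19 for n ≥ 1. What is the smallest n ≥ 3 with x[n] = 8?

30

We have x[1] = 1,  x[2] = 12,  x[3] = 4,  x[4] = 13,  x[5] = 12,  x[6] = 16,  x[7] = 16,  x[8] = 1,  x[9] = 2,  x[10] = 11,  x[11] = 0,  x[12] = 11,  x[13] = 17,  x[14] = 1,  x[15] = 3,  x[16] = 16,  x[17] = 7,  x[18] = 13,  x[19] = 15,  x[20] = 12,  x[21] = 18,  x[22] = 7,  x[23] = 15,  x[24] = 6,  x[25] = 7,  x[26] = 3,  x[27] = 3,  x[28] = 18,  x[29] = 17,  x[30] = 8,  x[31] = 0,  x[32] = 8,  x[33] = 2,  x[34] = 18,  x[35] = 16,  x[36] = 3,  x[37] = 12,  x[38] = 6,  x[39] = 4,  x[40] = 7,  x[41] = 1,  x[42] = 12.
The sequence repeats with period 40.
The value 8 first appears (with n ≥ 3) at x[30].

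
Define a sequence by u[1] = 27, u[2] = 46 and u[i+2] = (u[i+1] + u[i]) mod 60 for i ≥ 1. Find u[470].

Listing terms: u[1] = 27,  u[2] = 46,  u[3] = 13,  u[4] = 59,  u[5] = 12,  u[6] = 11,  u[7] = 23,  u[8] = 34,  u[9] = 57,  u[10] = 31,  u[11] = 28,  u[12] = 59,  u[13] = 27,  u[14] = 26,  u[15] = 53,  u[16] = 19,  u[17] = 12,  u[18] = 31,  u[19] = 43,  u[20] = 14,  u[21] = 57,  u[22] = 11,  u[23] = 8,  u[24] = 19,  u[25] = 27,  u[26] = 46.
The sequence repeats with period 24.
So u[470] = u[1 + ((470-1) mod 24)] = u[14] = 26.

26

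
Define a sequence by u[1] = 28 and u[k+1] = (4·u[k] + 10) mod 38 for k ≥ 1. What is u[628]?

We have u[1] = 28, u[2] = 8, u[3] = 4, u[4] = 26, u[5] = 0, u[6] = 10, u[7] = 12, u[8] = 20, u[9] = 14, u[10] = 28.
Since u[10] = u[1] = 28, the sequence is periodic with period 9.
So u[628] = u[1 + ((628-1) mod 9)] = u[7] = 12.

12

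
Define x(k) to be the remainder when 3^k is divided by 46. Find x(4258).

3

Computing terms: x(0) = 1,  x(1) = 3,  x(2) = 9,  x(3) = 27,  x(4) = 35,  x(5) = 13,  x(6) = 39,  x(7) = 25,  x(8) = 29,  x(9) = 41,  x(10) = 31,  x(11) = 1.
The sequence repeats with period 11.
So x(4258) = x(0 + ((4258-0) mod 11)) = x(1) = 3.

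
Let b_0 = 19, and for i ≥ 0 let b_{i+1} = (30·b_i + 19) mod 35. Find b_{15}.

19

b_0 = 19,  b_1 = 29,  b_2 = 14,  b_3 = 19.
Since b_3 = b_0 = 19, the sequence is periodic with period 3.
So b_{15} = b_{0 + ((15-0) mod 3)} = b_0 = 19.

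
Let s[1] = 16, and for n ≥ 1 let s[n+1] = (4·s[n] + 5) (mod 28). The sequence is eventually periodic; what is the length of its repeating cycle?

3

Listing terms: s[1] = 16,  s[2] = 13,  s[3] = 1,  s[4] = 9,  s[5] = 13.
Since s[5] = s[2] = 13, the sequence is eventually periodic: after a pre-period of length 1 it cycles with period 3.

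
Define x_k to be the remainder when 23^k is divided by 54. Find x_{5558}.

x_0 = 1,  x_1 = 23,  x_2 = 43,  x_3 = 17,  x_4 = 13,  x_5 = 29,  x_6 = 19,  x_7 = 5,  x_8 = 7,  x_9 = 53,  x_{10} = 31,  x_{11} = 11,  x_{12} = 37,  x_{13} = 41,  x_{14} = 25,  x_{15} = 35,  x_{16} = 49,  x_{17} = 47,  x_{18} = 1.
Since x_{18} = x_0 = 1, the sequence is periodic with period 18.
So x_{5558} = x_{0 + ((5558-0) mod 18)} = x_{14} = 25.

25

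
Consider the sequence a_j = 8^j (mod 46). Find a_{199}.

8

Computing terms: a_0 = 1; a_1 = 8; a_2 = 18; a_3 = 6; a_4 = 2; a_5 = 16; a_6 = 36; a_7 = 12; a_8 = 4; a_9 = 32; a_{10} = 26; a_{11} = 24; a_{12} = 8.
Since a_{12} = a_1 = 8, the sequence is eventually periodic: after a pre-period of length 1 it cycles with period 11.
For j ≥ 1, a_j depends only on (j - 1) mod 11. (199 - 1) mod 11 = 0, so a_{199} = a_1 = 8.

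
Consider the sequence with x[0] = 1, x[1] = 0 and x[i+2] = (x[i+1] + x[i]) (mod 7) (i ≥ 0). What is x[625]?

0

Computing terms: x[0] = 1, x[1] = 0, x[2] = 1, x[3] = 1, x[4] = 2, x[5] = 3, x[6] = 5, x[7] = 1, x[8] = 6, x[9] = 0, x[10] = 6, x[11] = 6, x[12] = 5, x[13] = 4, x[14] = 2, x[15] = 6, x[16] = 1, x[17] = 0.
The sequence repeats with period 16.
So x[625] = x[0 + ((625-0) mod 16)] = x[1] = 0.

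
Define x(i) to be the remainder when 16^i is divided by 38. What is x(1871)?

Computing terms: x(1) = 16,  x(2) = 28,  x(3) = 30,  x(4) = 24,  x(5) = 4,  x(6) = 26,  x(7) = 36,  x(8) = 6,  x(9) = 20,  x(10) = 16.
The sequence repeats with period 9.
So x(1871) = x(1 + ((1871-1) mod 9)) = x(8) = 6.

6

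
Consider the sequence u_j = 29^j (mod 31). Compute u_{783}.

Computing terms: u_1 = 29, u_2 = 4, u_3 = 23, u_4 = 16, u_5 = 30, u_6 = 2, u_7 = 27, u_8 = 8, u_9 = 15, u_{10} = 1, u_{11} = 29.
The sequence repeats with period 10.
(783 - 1) mod 10 = 2, so u_{783} = u_3 = 23.

23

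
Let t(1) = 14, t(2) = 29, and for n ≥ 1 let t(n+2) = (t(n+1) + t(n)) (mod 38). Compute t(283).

t(1) = 14, t(2) = 29, t(3) = 5, t(4) = 34, t(5) = 1, t(6) = 35, t(7) = 36, t(8) = 33, t(9) = 31, t(10) = 26, t(11) = 19, t(12) = 7, t(13) = 26, t(14) = 33, t(15) = 21, t(16) = 16, t(17) = 37, t(18) = 15, t(19) = 14, t(20) = 29.
Since (t(19), t(20)) = (t(1), t(2)) = (14, 29) (two consecutive terms determine the rest), the sequence is periodic with period 18.
So t(283) = t(1 + ((283-1) mod 18)) = t(13) = 26.

26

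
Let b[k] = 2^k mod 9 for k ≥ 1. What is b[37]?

2

b[1] = 2, b[2] = 4, b[3] = 8, b[4] = 7, b[5] = 5, b[6] = 1, b[7] = 2.
The sequence repeats with period 6.
(37 - 1) mod 6 = 0, so b[37] = b[1] = 2.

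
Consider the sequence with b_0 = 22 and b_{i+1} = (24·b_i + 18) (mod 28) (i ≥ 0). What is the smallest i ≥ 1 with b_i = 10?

Listing terms: b_0 = 22; b_1 = 14; b_2 = 18; b_3 = 2; b_4 = 10; b_5 = 6; b_6 = 22.
The sequence repeats with period 6.
The value 10 first appears (with i ≥ 1) at b_4.

4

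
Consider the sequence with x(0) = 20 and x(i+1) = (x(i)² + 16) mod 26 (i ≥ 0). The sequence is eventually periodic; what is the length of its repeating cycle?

5

Listing terms: x(0) = 20; x(1) = 0; x(2) = 16; x(3) = 12; x(4) = 4; x(5) = 6; x(6) = 0.
Since x(6) = x(1) = 0, the sequence is eventually periodic: after a pre-period of length 1 it cycles with period 5.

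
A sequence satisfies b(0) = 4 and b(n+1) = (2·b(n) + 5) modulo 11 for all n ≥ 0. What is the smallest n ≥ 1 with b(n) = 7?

4

b(0) = 4,  b(1) = 2,  b(2) = 9,  b(3) = 1,  b(4) = 7,  b(5) = 8,  b(6) = 10,  b(7) = 3,  b(8) = 0,  b(9) = 5,  b(10) = 4.
The sequence repeats with period 10.
The value 7 first appears (with n ≥ 1) at b(4).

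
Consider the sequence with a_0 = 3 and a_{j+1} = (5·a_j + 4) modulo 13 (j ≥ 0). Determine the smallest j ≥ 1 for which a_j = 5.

a_0 = 3,  a_1 = 6,  a_2 = 8,  a_3 = 5,  a_4 = 3.
Since a_4 = a_0 = 3, the sequence is periodic with period 4.
The value 5 first appears (with j ≥ 1) at a_3.

3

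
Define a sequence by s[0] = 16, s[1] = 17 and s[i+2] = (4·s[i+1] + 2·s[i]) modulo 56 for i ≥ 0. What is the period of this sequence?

48

We have s[0] = 16, s[1] = 17, s[2] = 44, s[3] = 42, s[4] = 32, s[5] = 44, s[6] = 16, s[7] = 40, s[8] = 24, s[9] = 8, s[10] = 24, s[11] = 0, s[12] = 48, s[13] = 24, s[14] = 24, s[15] = 32, s[16] = 8, s[17] = 40, s[18] = 8, s[19] = 0, s[20] = 16, s[21] = 8, s[22] = 8, s[23] = 48, s[24] = 40, s[25] = 32, s[26] = 40, s[27] = 0, s[28] = 24, s[29] = 40, s[30] = 40, s[31] = 16, s[32] = 32, s[33] = 48, s[34] = 32, s[35] = 0, s[36] = 8, s[37] = 32, s[38] = 32, s[39] = 24, s[40] = 48, s[41] = 16, s[42] = 48, s[43] = 0, s[44] = 40, s[45] = 48, s[46] = 48, s[47] = 8, s[48] = 16, s[49] = 24, s[50] = 16, s[51] = 0, s[52] = 32, s[53] = 16, s[54] = 16, s[55] = 40.
Since (s[54], s[55]) = (s[6], s[7]) = (16, 40) (two consecutive terms determine the rest), the sequence is eventually periodic: after a pre-period of length 6 it cycles with period 48.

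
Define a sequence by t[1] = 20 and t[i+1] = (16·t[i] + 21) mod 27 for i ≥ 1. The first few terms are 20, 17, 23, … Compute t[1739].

17

Computing terms: t[1] = 20; t[2] = 17; t[3] = 23; t[4] = 11; t[5] = 8; t[6] = 14; t[7] = 2; t[8] = 26; t[9] = 5; t[10] = 20.
Since t[10] = t[1] = 20, the sequence is periodic with period 9.
(1739 - 1) mod 9 = 1, so t[1739] = t[2] = 17.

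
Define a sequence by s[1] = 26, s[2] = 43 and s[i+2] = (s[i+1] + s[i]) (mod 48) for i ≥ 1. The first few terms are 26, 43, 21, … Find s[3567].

45

Computing terms: s[1] = 26, s[2] = 43, s[3] = 21, s[4] = 16, s[5] = 37, s[6] = 5, s[7] = 42, s[8] = 47, s[9] = 41, s[10] = 40, s[11] = 33, s[12] = 25, s[13] = 10, s[14] = 35, s[15] = 45, s[16] = 32, s[17] = 29, s[18] = 13, s[19] = 42, s[20] = 7, s[21] = 1, s[22] = 8, s[23] = 9, s[24] = 17, s[25] = 26, s[26] = 43.
The sequence repeats with period 24.
(3567 - 1) mod 24 = 14, so s[3567] = s[15] = 45.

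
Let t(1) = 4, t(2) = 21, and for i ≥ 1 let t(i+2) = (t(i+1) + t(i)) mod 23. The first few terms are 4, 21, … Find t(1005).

We have t(1) = 4; t(2) = 21; t(3) = 2; t(4) = 0; t(5) = 2; t(6) = 2; t(7) = 4; t(8) = 6; t(9) = 10; t(10) = 16; t(11) = 3; t(12) = 19; t(13) = 22; t(14) = 18; t(15) = 17; t(16) = 12; t(17) = 6; t(18) = 18; t(19) = 1; t(20) = 19; t(21) = 20; t(22) = 16; t(23) = 13; t(24) = 6; t(25) = 19; t(26) = 2; t(27) = 21; t(28) = 0; t(29) = 21; t(30) = 21; t(31) = 19; t(32) = 17; t(33) = 13; t(34) = 7; t(35) = 20; t(36) = 4; t(37) = 1; t(38) = 5; t(39) = 6; t(40) = 11; t(41) = 17; t(42) = 5; t(43) = 22; t(44) = 4; t(45) = 3; t(46) = 7; t(47) = 10; t(48) = 17; t(49) = 4; t(50) = 21.
The sequence repeats with period 48.
So t(1005) = t(1 + ((1005-1) mod 48)) = t(45) = 3.

3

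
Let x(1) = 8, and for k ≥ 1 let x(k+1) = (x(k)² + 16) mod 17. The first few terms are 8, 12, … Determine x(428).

Listing terms: x(1) = 8, x(2) = 12, x(3) = 7, x(4) = 14, x(5) = 8.
Since x(5) = x(1) = 8, the sequence is periodic with period 4.
(428 - 1) mod 4 = 3, so x(428) = x(4) = 14.

14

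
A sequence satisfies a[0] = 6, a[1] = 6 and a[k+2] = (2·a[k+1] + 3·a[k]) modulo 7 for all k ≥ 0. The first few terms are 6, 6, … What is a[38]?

Listing terms: a[0] = 6, a[1] = 6, a[2] = 2, a[3] = 1, a[4] = 1, a[5] = 5, a[6] = 6, a[7] = 6.
Since (a[6], a[7]) = (a[0], a[1]) = (6, 6) (two consecutive terms determine the rest), the sequence is periodic with period 6.
So a[38] = a[0 + ((38-0) mod 6)] = a[2] = 2.

2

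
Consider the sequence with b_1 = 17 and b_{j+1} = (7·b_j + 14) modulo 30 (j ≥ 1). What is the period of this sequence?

12

Listing terms: b_1 = 17, b_2 = 13, b_3 = 15, b_4 = 29, b_5 = 7, b_6 = 3, b_7 = 5, b_8 = 19, b_9 = 27, b_{10} = 23, b_{11} = 25, b_{12} = 9, b_{13} = 17.
Since b_{13} = b_1 = 17, the sequence is periodic with period 12.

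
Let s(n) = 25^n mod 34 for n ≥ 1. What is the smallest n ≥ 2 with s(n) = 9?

Listing terms: s(1) = 25, s(2) = 13, s(3) = 19, s(4) = 33, s(5) = 9, s(6) = 21, s(7) = 15, s(8) = 1, s(9) = 25.
Since s(9) = s(1) = 25, the sequence is periodic with period 8.
The value 9 first appears (with n ≥ 2) at s(5).

5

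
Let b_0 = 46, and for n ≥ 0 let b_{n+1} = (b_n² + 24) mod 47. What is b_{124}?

4

b_0 = 46; b_1 = 25; b_2 = 38; b_3 = 11; b_4 = 4; b_5 = 40; b_6 = 26; b_7 = 42; b_8 = 2; b_9 = 28; b_{10} = 9; b_{11} = 11.
Since b_{11} = b_3 = 11, the sequence is eventually periodic: after a pre-period of length 3 it cycles with period 8.
For n ≥ 3, b_n depends only on (n - 3) mod 8. (124 - 3) mod 8 = 1, so b_{124} = b_4 = 4.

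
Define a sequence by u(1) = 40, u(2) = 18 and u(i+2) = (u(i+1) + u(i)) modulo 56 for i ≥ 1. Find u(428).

Listing terms: u(1) = 40; u(2) = 18; u(3) = 2; u(4) = 20; u(5) = 22; u(6) = 42; u(7) = 8; u(8) = 50; u(9) = 2; u(10) = 52; u(11) = 54; u(12) = 50; u(13) = 48; u(14) = 42; u(15) = 34; u(16) = 20; u(17) = 54; u(18) = 18; u(19) = 16; u(20) = 34; u(21) = 50; u(22) = 28; u(23) = 22; u(24) = 50; u(25) = 16; u(26) = 10; u(27) = 26; u(28) = 36; u(29) = 6; u(30) = 42; u(31) = 48; u(32) = 34; u(33) = 26; u(34) = 4; u(35) = 30; u(36) = 34; u(37) = 8; u(38) = 42; u(39) = 50; u(40) = 36; u(41) = 30; u(42) = 10; u(43) = 40; u(44) = 50; u(45) = 34; u(46) = 28; u(47) = 6; u(48) = 34; u(49) = 40; u(50) = 18.
Since (u(49), u(50)) = (u(1), u(2)) = (40, 18) (two consecutive terms determine the rest), the sequence is periodic with period 48.
(428 - 1) mod 48 = 43, so u(428) = u(44) = 50.

50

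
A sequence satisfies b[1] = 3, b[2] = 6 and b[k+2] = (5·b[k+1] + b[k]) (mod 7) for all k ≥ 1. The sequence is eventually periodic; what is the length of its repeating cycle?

3

b[1] = 3, b[2] = 6, b[3] = 5, b[4] = 3, b[5] = 6.
Since (b[4], b[5]) = (b[1], b[2]) = (3, 6) (two consecutive terms determine the rest), the sequence is periodic with period 3.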